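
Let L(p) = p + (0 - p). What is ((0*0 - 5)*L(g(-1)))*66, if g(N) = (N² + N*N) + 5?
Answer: 0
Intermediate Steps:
g(N) = 5 + 2*N² (g(N) = (N² + N²) + 5 = 2*N² + 5 = 5 + 2*N²)
L(p) = 0 (L(p) = p - p = 0)
((0*0 - 5)*L(g(-1)))*66 = ((0*0 - 5)*0)*66 = ((0 - 5)*0)*66 = -5*0*66 = 0*66 = 0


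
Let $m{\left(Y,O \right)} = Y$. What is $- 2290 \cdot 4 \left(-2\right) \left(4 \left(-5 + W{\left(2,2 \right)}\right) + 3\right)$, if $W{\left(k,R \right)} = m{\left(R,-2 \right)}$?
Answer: $-164880$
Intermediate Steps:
$W{\left(k,R \right)} = R$
$- 2290 \cdot 4 \left(-2\right) \left(4 \left(-5 + W{\left(2,2 \right)}\right) + 3\right) = - 2290 \cdot 4 \left(-2\right) \left(4 \left(-5 + 2\right) + 3\right) = - 2290 \left(- 8 \left(4 \left(-3\right) + 3\right)\right) = - 2290 \left(- 8 \left(-12 + 3\right)\right) = - 2290 \left(\left(-8\right) \left(-9\right)\right) = \left(-2290\right) 72 = -164880$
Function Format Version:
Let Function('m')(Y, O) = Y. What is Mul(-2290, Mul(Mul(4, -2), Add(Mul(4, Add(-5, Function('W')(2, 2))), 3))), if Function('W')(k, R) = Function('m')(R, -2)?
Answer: -164880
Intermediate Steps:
Function('W')(k, R) = R
Mul(-2290, Mul(Mul(4, -2), Add(Mul(4, Add(-5, Function('W')(2, 2))), 3))) = Mul(-2290, Mul(Mul(4, -2), Add(Mul(4, Add(-5, 2)), 3))) = Mul(-2290, Mul(-8, Add(Mul(4, -3), 3))) = Mul(-2290, Mul(-8, Add(-12, 3))) = Mul(-2290, Mul(-8, -9)) = Mul(-2290, 72) = -164880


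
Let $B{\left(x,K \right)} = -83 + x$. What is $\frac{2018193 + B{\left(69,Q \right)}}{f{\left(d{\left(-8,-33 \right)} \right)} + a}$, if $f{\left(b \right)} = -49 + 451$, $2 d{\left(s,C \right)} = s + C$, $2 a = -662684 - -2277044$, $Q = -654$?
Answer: $\frac{2018179}{807582} \approx 2.499$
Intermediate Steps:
$a = 807180$ ($a = \frac{-662684 - -2277044}{2} = \frac{-662684 + 2277044}{2} = \frac{1}{2} \cdot 1614360 = 807180$)
$d{\left(s,C \right)} = \frac{C}{2} + \frac{s}{2}$ ($d{\left(s,C \right)} = \frac{s + C}{2} = \frac{C + s}{2} = \frac{C}{2} + \frac{s}{2}$)
$f{\left(b \right)} = 402$
$\frac{2018193 + B{\left(69,Q \right)}}{f{\left(d{\left(-8,-33 \right)} \right)} + a} = \frac{2018193 + \left(-83 + 69\right)}{402 + 807180} = \frac{2018193 - 14}{807582} = 2018179 \cdot \frac{1}{807582} = \frac{2018179}{807582}$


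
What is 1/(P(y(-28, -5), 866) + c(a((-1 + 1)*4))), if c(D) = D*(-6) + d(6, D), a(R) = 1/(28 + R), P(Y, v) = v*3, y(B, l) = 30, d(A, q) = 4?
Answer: 14/36425 ≈ 0.00038435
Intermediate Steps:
P(Y, v) = 3*v
c(D) = 4 - 6*D (c(D) = D*(-6) + 4 = -6*D + 4 = 4 - 6*D)
1/(P(y(-28, -5), 866) + c(a((-1 + 1)*4))) = 1/(3*866 + (4 - 6/(28 + (-1 + 1)*4))) = 1/(2598 + (4 - 6/(28 + 0*4))) = 1/(2598 + (4 - 6/(28 + 0))) = 1/(2598 + (4 - 6/28)) = 1/(2598 + (4 - 6*1/28)) = 1/(2598 + (4 - 3/14)) = 1/(2598 + 53/14) = 1/(36425/14) = 14/36425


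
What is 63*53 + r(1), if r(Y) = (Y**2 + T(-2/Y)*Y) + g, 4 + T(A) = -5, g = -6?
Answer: 3325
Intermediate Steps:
T(A) = -9 (T(A) = -4 - 5 = -9)
r(Y) = -6 + Y**2 - 9*Y (r(Y) = (Y**2 - 9*Y) - 6 = -6 + Y**2 - 9*Y)
63*53 + r(1) = 63*53 + (-6 + 1**2 - 9*1) = 3339 + (-6 + 1 - 9) = 3339 - 14 = 3325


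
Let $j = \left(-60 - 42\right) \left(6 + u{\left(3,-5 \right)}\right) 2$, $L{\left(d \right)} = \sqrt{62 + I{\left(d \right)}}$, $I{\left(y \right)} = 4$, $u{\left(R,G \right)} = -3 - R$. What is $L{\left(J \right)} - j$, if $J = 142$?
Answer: $\sqrt{66} \approx 8.124$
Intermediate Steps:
$L{\left(d \right)} = \sqrt{66}$ ($L{\left(d \right)} = \sqrt{62 + 4} = \sqrt{66}$)
$j = 0$ ($j = \left(-60 - 42\right) \left(6 - 6\right) 2 = - 102 \left(6 - 6\right) 2 = - 102 \cdot 0 \cdot 2 = \left(-102\right) 0 = 0$)
$L{\left(J \right)} - j = \sqrt{66} - 0 = \sqrt{66} + 0 = \sqrt{66}$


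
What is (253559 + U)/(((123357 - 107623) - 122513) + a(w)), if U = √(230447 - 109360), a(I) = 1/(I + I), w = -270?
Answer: -136921860/57660661 - 540*√121087/57660661 ≈ -2.3779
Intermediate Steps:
a(I) = 1/(2*I)
U = √121087 ≈ 347.98
(253559 + U)/(((123357 - 107623) - 122513) + a(w)) = (253559 + √121087)/(((123357 - 107623) - 122513) + (½)/(-270)) = (253559 + √121087)/((15734 - 122513) + (½)*(-1/270)) = (253559 + √121087)/(-106779 - 1/540) = (253559 + √121087)/(-57660661/540) = (253559 + √121087)*(-540/57660661) = -136921860/57660661 - 540*√121087/57660661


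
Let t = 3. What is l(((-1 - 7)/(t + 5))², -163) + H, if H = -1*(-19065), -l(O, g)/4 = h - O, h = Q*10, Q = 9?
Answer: 18709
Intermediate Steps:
h = 90 (h = 9*10 = 90)
l(O, g) = -360 + 4*O (l(O, g) = -4*(90 - O) = -360 + 4*O)
H = 19065
l(((-1 - 7)/(t + 5))², -163) + H = (-360 + 4*((-1 - 7)/(3 + 5))²) + 19065 = (-360 + 4*(-8/8)²) + 19065 = (-360 + 4*(-8*⅛)²) + 19065 = (-360 + 4*(-1)²) + 19065 = (-360 + 4*1) + 19065 = (-360 + 4) + 19065 = -356 + 19065 = 18709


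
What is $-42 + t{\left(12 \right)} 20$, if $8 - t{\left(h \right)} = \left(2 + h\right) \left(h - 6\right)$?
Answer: $-1562$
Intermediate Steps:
$t{\left(h \right)} = 8 - \left(-6 + h\right) \left(2 + h\right)$ ($t{\left(h \right)} = 8 - \left(2 + h\right) \left(h - 6\right) = 8 - \left(2 + h\right) \left(-6 + h\right) = 8 - \left(-6 + h\right) \left(2 + h\right)$)
$-42 + t{\left(12 \right)} 20 = -42 + \left(20 - 12^{2} + 4 \cdot 12\right) 20 = -42 + \left(20 - 144 + 48\right) 20 = -42 - 1520 = -1562$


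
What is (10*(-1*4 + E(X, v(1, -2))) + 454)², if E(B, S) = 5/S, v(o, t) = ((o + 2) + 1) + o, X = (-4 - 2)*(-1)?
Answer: 179776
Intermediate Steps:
X = 6 (X = -6*(-1) = 6)
v(o, t) = 3 + 2*o (v(o, t) = ((2 + o) + 1) + o = (3 + o) + o = 3 + 2*o)
(10*(-1*4 + E(X, v(1, -2))) + 454)² = (10*(-1*4 + 5/(3 + 2*1)) + 454)² = (10*(-4 + 5/(3 + 2)) + 454)² = (10*(-4 + 5/5) + 454)² = (10*(-4 + 5*(⅕)) + 454)² = (10*(-4 + 1) + 454)² = (10*(-3) + 454)² = (-30 + 454)² = 424² = 179776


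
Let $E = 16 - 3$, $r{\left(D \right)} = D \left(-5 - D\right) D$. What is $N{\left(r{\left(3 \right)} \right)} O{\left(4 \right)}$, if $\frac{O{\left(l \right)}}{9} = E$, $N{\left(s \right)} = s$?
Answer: $-8424$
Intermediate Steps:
$r{\left(D \right)} = D^{2} \left(-5 - D\right)$
$E = 13$ ($E = 16 - 3 = 13$)
$O{\left(l \right)} = 117$ ($O{\left(l \right)} = 9 \cdot 13 = 117$)
$N{\left(r{\left(3 \right)} \right)} O{\left(4 \right)} = 3^{2} \left(-5 - 3\right) 117 = 9 \left(-5 - 3\right) 117 = 9 \left(-8\right) 117 = \left(-72\right) 117 = -8424$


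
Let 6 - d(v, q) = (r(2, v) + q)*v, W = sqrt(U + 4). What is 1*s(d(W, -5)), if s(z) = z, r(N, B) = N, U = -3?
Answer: 9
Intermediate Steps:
W = 1 (W = sqrt(-3 + 4) = sqrt(1) = 1)
d(v, q) = 6 - v*(2 + q) (d(v, q) = 6 - (2 + q)*v = 6 - v*(2 + q))
1*s(d(W, -5)) = 1*(6 - 2*1 - 1*(-5)*1) = 1*(6 - 2 + 5) = 1*9 = 9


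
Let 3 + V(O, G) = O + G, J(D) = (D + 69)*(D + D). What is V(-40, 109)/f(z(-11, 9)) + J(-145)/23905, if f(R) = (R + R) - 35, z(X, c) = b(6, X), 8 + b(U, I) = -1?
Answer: -81922/253393 ≈ -0.32330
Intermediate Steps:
b(U, I) = -9 (b(U, I) = -8 - 1 = -9)
z(X, c) = -9
J(D) = 2*D*(69 + D) (J(D) = (69 + D)*(2*D) = 2*D*(69 + D))
f(R) = -35 + 2*R (f(R) = 2*R - 35 = -35 + 2*R)
V(O, G) = -3 + G + O (V(O, G) = -3 + (O + G) = -3 + (G + O) = -3 + G + O)
V(-40, 109)/f(z(-11, 9)) + J(-145)/23905 = (-3 + 109 - 40)/(-35 + 2*(-9)) + (2*(-145)*(69 - 145))/23905 = 66/(-35 - 18) + (2*(-145)*(-76))*(1/23905) = 66/(-53) + 22040*(1/23905) = 66*(-1/53) + 4408/4781 = -66/53 + 4408/4781 = -81922/253393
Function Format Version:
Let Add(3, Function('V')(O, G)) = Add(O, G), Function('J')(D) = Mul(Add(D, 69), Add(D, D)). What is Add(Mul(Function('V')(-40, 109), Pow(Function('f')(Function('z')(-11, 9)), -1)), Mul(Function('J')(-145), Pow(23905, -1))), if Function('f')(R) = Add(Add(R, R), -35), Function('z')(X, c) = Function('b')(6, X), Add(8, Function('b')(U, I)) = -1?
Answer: Rational(-81922, 253393) ≈ -0.32330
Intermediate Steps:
Function('b')(U, I) = -9 (Function('b')(U, I) = Add(-8, -1) = -9)
Function('z')(X, c) = -9
Function('J')(D) = Mul(2, D, Add(69, D)) (Function('J')(D) = Mul(Add(69, D), Mul(2, D)) = Mul(2, D, Add(69, D)))
Function('f')(R) = Add(-35, Mul(2, R)) (Function('f')(R) = Add(Mul(2, R), -35) = Add(-35, Mul(2, R)))
Function('V')(O, G) = Add(-3, G, O) (Function('V')(O, G) = Add(-3, Add(O, G)) = Add(-3, Add(G, O)) = Add(-3, G, O))
Add(Mul(Function('V')(-40, 109), Pow(Function('f')(Function('z')(-11, 9)), -1)), Mul(Function('J')(-145), Pow(23905, -1))) = Add(Mul(Add(-3, 109, -40), Pow(Add(-35, Mul(2, -9)), -1)), Mul(Mul(2, -145, Add(69, -145)), Pow(23905, -1))) = Add(Mul(66, Pow(Add(-35, -18), -1)), Mul(Mul(2, -145, -76), Rational(1, 23905))) = Add(Mul(66, Pow(-53, -1)), Mul(22040, Rational(1, 23905))) = Add(Mul(66, Rational(-1, 53)), Rational(4408, 4781)) = Add(Rational(-66, 53), Rational(4408, 4781)) = Rational(-81922, 253393)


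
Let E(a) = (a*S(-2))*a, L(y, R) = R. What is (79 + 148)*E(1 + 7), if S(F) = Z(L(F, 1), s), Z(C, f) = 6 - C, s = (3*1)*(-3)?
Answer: 72640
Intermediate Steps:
s = -9 (s = 3*(-3) = -9)
S(F) = 5 (S(F) = 6 - 1*1 = 6 - 1 = 5)
E(a) = 5*a**2 (E(a) = (a*5)*a = (5*a)*a = 5*a**2)
(79 + 148)*E(1 + 7) = (79 + 148)*(5*(1 + 7)**2) = 227*(5*8**2) = 227*(5*64) = 227*320 = 72640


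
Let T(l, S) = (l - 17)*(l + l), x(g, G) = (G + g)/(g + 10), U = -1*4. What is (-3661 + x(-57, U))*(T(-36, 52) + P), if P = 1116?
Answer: -848333592/47 ≈ -1.8050e+7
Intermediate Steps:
U = -4
x(g, G) = (G + g)/(10 + g)
T(l, S) = 2*l*(-17 + l) (T(l, S) = (-17 + l)*(2*l) = 2*l*(-17 + l))
(-3661 + x(-57, U))*(T(-36, 52) + P) = (-3661 + (-4 - 57)/(10 - 57))*(2*(-36)*(-17 - 36) + 1116) = (-3661 - 61/(-47))*(2*(-36)*(-53) + 1116) = (-3661 - 1/47*(-61))*(3816 + 1116) = (-3661 + 61/47)*4932 = -172006/47*4932 = -848333592/47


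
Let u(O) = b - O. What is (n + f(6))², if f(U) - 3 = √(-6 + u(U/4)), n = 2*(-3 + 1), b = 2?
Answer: (2 - I*√22)²/4 ≈ -4.5 - 4.6904*I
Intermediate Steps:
n = -4 (n = 2*(-2) = -4)
u(O) = 2 - O
f(U) = 3 + √(-4 - U/4) (f(U) = 3 + √(-6 + (2 - U/4)) = 3 + √(-4 - U/4))
(n + f(6))² = (-4 + (3 + √(-16 - 1*6)/2))² = (-4 + (3 + √(-16 - 6)/2))² = (-4 + (3 + √(-22)/2))² = (-4 + (3 + (I*√22)/2))² = (-4 + (3 + I*√22/2))² = (-1 + I*√22/2)²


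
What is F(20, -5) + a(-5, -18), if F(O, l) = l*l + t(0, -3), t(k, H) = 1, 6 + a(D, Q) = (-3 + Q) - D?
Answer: 4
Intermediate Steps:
a(D, Q) = -9 + Q - D (a(D, Q) = -6 + ((-3 + Q) - D) = -6 + (-3 + Q - D) = -9 + Q - D)
F(O, l) = 1 + l**2 (F(O, l) = l*l + 1 = l**2 + 1 = 1 + l**2)
F(20, -5) + a(-5, -18) = (1 + (-5)**2) + (-9 - 18 - 1*(-5)) = (1 + 25) + (-9 - 18 + 5) = 26 - 22 = 4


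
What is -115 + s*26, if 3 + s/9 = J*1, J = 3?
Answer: -115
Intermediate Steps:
s = 0 (s = -27 + 9*(3*1) = -27 + 9*3 = -27 + 27 = 0)
-115 + s*26 = -115 + 0*26 = -115 + 0 = -115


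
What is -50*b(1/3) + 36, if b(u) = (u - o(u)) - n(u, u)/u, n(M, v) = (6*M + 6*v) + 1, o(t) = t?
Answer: 786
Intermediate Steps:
n(M, v) = 1 + 6*M + 6*v
b(u) = -(1 + 12*u)/u (b(u) = (u - u) - (1 + 6*u + 6*u)/u = 0 - (1 + 12*u)/u = -(1 + 12*u)/u)
-50*b(1/3) + 36 = -50*(-12 - 1/(1/3)) + 36 = -50*(-12 - 1/⅓) + 36 = -50*(-12 - 1*3) + 36 = -50*(-12 - 3) + 36 = -50*(-15) + 36 = 750 + 36 = 786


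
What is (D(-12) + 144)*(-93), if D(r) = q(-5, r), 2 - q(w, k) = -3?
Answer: -13857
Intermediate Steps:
q(w, k) = 5 (q(w, k) = 2 - 1*(-3) = 2 + 3 = 5)
D(r) = 5
(D(-12) + 144)*(-93) = (5 + 144)*(-93) = 149*(-93) = -13857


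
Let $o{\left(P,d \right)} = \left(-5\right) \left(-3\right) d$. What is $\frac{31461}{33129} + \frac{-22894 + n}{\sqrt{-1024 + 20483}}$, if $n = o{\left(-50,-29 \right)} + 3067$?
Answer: $\frac{10487}{11043} - \frac{1842 \sqrt{19459}}{1769} \approx -144.3$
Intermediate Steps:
$o{\left(P,d \right)} = 15 d$
$n = 2632$ ($n = 15 \left(-29\right) + 3067 = -435 + 3067 = 2632$)
$\frac{31461}{33129} + \frac{-22894 + n}{\sqrt{-1024 + 20483}} = \frac{31461}{33129} + \frac{-22894 + 2632}{\sqrt{-1024 + 20483}} = 31461 \cdot \frac{1}{33129} - \frac{20262}{\sqrt{19459}} = \frac{10487}{11043} - 20262 \frac{\sqrt{19459}}{19459} = \frac{10487}{11043} - \frac{1842 \sqrt{19459}}{1769}$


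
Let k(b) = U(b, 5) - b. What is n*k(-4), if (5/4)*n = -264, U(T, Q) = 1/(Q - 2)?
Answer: -4576/5 ≈ -915.20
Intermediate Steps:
U(T, Q) = 1/(-2 + Q)
k(b) = 1/3 - b (k(b) = 1/(-2 + 5) - b = 1/3 - b)
n = -1056/5 (n = (4/5)*(-264) = -1056/5 ≈ -211.20)
n*k(-4) = -1056*(1/3 - 1*(-4))/5 = -1056*(1/3 + 4)/5 = -1056/5*13/3 = -4576/5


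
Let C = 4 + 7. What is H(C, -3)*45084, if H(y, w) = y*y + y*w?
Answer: 3967392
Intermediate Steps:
C = 11
H(y, w) = y**2 + w*y
H(C, -3)*45084 = (11*(-3 + 11))*45084 = (11*8)*45084 = 88*45084 = 3967392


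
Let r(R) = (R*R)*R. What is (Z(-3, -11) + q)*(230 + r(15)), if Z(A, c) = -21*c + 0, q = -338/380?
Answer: 31522841/38 ≈ 8.2955e+5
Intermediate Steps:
r(R) = R³ (r(R) = R²*R = R³)
q = -169/190 (q = -338*1/380 = -169/190 ≈ -0.88947)
Z(A, c) = -21*c
(Z(-3, -11) + q)*(230 + r(15)) = (-21*(-11) - 169/190)*(230 + 15³) = (231 - 169/190)*(230 + 3375) = (43721/190)*3605 = 31522841/38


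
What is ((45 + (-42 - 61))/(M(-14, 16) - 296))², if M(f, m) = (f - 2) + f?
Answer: 841/26569 ≈ 0.031653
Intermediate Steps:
M(f, m) = -2 + 2*f (M(f, m) = (-2 + f) + f = -2 + 2*f)
((45 + (-42 - 61))/(M(-14, 16) - 296))² = ((45 + (-42 - 61))/((-2 + 2*(-14)) - 296))² = ((45 - 103)/((-2 - 28) - 296))² = (-58/(-30 - 296))² = (-58/(-326))² = (-58*(-1/326))² = (29/163)² = 841/26569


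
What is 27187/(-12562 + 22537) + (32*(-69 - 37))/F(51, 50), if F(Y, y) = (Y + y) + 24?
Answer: -1217473/49875 ≈ -24.410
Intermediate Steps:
F(Y, y) = 24 + Y + y
27187/(-12562 + 22537) + (32*(-69 - 37))/F(51, 50) = 27187/(-12562 + 22537) + (32*(-69 - 37))/(24 + 51 + 50) = 27187/9975 + (32*(-106))/125 = 27187*(1/9975) - 3392*1/125 = 27187/9975 - 3392/125 = -1217473/49875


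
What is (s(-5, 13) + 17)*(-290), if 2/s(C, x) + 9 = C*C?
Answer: -19865/4 ≈ -4966.3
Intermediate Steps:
s(C, x) = 2/(-9 + C²) (s(C, x) = 2/(-9 + C*C) = 2/(-9 + C²))
(s(-5, 13) + 17)*(-290) = (2/(-9 + (-5)²) + 17)*(-290) = (2/(-9 + 25) + 17)*(-290) = (2/16 + 17)*(-290) = (2*(1/16) + 17)*(-290) = (⅛ + 17)*(-290) = (137/8)*(-290) = -19865/4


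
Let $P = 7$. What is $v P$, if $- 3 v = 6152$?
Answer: $- \frac{43064}{3} \approx -14355.0$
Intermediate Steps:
$v = - \frac{6152}{3}$ ($v = \left(- \frac{1}{3}\right) 6152 = - \frac{6152}{3} \approx -2050.7$)
$v P = \left(- \frac{6152}{3}\right) 7 = - \frac{43064}{3}$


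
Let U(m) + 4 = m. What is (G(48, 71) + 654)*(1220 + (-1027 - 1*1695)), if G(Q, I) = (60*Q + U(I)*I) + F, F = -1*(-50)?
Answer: -12528182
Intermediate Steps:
U(m) = -4 + m
F = 50
G(Q, I) = 50 + 60*Q + I*(-4 + I) (G(Q, I) = (60*Q + (-4 + I)*I) + 50 = (60*Q + I*(-4 + I)) + 50 = 50 + 60*Q + I*(-4 + I))
(G(48, 71) + 654)*(1220 + (-1027 - 1*1695)) = ((50 + 60*48 + 71*(-4 + 71)) + 654)*(1220 + (-1027 - 1*1695)) = ((50 + 2880 + 71*67) + 654)*(1220 + (-1027 - 1695)) = ((50 + 2880 + 4757) + 654)*(1220 - 2722) = (7687 + 654)*(-1502) = 8341*(-1502) = -12528182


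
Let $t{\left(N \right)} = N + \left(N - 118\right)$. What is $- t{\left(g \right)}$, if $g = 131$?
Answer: $-144$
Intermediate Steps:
$t{\left(N \right)} = -118 + 2 N$ ($t{\left(N \right)} = N + \left(-118 + N\right) = -118 + 2 N$)
$- t{\left(g \right)} = - (-118 + 2 \cdot 131) = - (-118 + 262) = \left(-1\right) 144 = -144$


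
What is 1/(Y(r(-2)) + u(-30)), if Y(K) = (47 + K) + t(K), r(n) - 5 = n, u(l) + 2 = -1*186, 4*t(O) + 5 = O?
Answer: -2/277 ≈ -0.0072202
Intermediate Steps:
t(O) = -5/4 + O/4
u(l) = -188 (u(l) = -2 - 1*186 = -2 - 186 = -188)
r(n) = 5 + n
Y(K) = 183/4 + 5*K/4 (Y(K) = (47 + K) + (-5/4 + K/4) = 183/4 + 5*K/4)
1/(Y(r(-2)) + u(-30)) = 1/((183/4 + 5*(5 - 2)/4) - 188) = 1/((183/4 + (5/4)*3) - 188) = 1/((183/4 + 15/4) - 188) = 1/(99/2 - 188) = 1/(-277/2) = -2/277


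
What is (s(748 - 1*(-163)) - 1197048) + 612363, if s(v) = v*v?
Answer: 245236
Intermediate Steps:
s(v) = v²
(s(748 - 1*(-163)) - 1197048) + 612363 = ((748 - 1*(-163))² - 1197048) + 612363 = ((748 + 163)² - 1197048) + 612363 = (911² - 1197048) + 612363 = (829921 - 1197048) + 612363 = -367127 + 612363 = 245236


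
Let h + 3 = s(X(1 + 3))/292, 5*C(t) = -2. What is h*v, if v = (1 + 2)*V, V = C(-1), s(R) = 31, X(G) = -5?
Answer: 507/146 ≈ 3.4726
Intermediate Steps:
C(t) = -⅖ (C(t) = (⅕)*(-2) = -⅖)
V = -⅖ ≈ -0.40000
v = -6/5 (v = (1 + 2)*(-⅖) = 3*(-⅖) = -6/5 ≈ -1.2000)
h = -845/292 (h = -3 + 31/292 = -845/292 ≈ -2.8938)
h*v = -845/292*(-6/5) = 507/146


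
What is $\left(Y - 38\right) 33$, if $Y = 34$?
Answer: $-132$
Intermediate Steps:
$\left(Y - 38\right) 33 = \left(34 - 38\right) 33 = \left(-4\right) 33 = -132$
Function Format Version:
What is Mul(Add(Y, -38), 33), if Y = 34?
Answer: -132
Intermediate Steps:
Mul(Add(Y, -38), 33) = Mul(Add(34, -38), 33) = Mul(-4, 33) = -132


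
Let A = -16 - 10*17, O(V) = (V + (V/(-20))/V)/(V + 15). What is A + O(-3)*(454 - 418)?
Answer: -3903/20 ≈ -195.15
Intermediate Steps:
O(V) = (-1/20 + V)/(15 + V) (O(V) = (V + (V*(-1/20))/V)/(15 + V) = (V + (-V/20)/V)/(15 + V) = (V - 1/20)/(15 + V) = (-1/20 + V)/(15 + V))
A = -186 (A = -16 - 170 = -186)
A + O(-3)*(454 - 418) = -186 + ((-1/20 - 3)/(15 - 3))*(454 - 418) = -186 + (-61/20/12)*36 = -186 + ((1/12)*(-61/20))*36 = -186 - 61/240*36 = -186 - 183/20 = -3903/20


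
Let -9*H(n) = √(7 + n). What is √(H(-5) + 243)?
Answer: √(2187 - √2)/3 ≈ 15.583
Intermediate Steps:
H(n) = -√(7 + n)/9
√(H(-5) + 243) = √(-√(7 - 5)/9 + 243) = √(-√2/9 + 243) = √(243 - √2/9)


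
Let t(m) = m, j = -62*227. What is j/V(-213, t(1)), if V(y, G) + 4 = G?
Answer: 14074/3 ≈ 4691.3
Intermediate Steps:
j = -14074
V(y, G) = -4 + G
j/V(-213, t(1)) = -14074/(-4 + 1) = -14074/(-3) = -14074*(-⅓) = 14074/3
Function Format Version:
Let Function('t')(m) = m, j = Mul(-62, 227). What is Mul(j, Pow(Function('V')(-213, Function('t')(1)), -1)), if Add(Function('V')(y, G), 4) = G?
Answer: Rational(14074, 3) ≈ 4691.3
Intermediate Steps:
j = -14074
Function('V')(y, G) = Add(-4, G)
Mul(j, Pow(Function('V')(-213, Function('t')(1)), -1)) = Mul(-14074, Pow(Add(-4, 1), -1)) = Mul(-14074, Pow(-3, -1)) = Mul(-14074, Rational(-1, 3)) = Rational(14074, 3)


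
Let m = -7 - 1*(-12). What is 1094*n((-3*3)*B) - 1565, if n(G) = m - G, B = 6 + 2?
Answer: 82673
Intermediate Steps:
B = 8
m = 5 (m = -7 + 12 = 5)
n(G) = 5 - G
1094*n((-3*3)*B) - 1565 = 1094*(5 - (-3*3)*8) - 1565 = 1094*(5 - (-9)*8) - 1565 = 1094*(5 - 1*(-72)) - 1565 = 1094*(5 + 72) - 1565 = 1094*77 - 1565 = 84238 - 1565 = 82673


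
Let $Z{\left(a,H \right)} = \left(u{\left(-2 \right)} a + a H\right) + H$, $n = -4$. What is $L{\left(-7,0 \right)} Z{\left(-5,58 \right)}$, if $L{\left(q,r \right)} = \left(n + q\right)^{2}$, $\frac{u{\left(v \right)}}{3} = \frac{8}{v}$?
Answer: $-20812$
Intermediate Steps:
$u{\left(v \right)} = \frac{24}{v}$ ($u{\left(v \right)} = 3 \frac{8}{v} = \frac{24}{v}$)
$L{\left(q,r \right)} = \left(-4 + q\right)^{2}$
$Z{\left(a,H \right)} = H - 12 a + H a$ ($Z{\left(a,H \right)} = \left(\frac{24}{-2} a + a H\right) + H = \left(24 \left(- \frac{1}{2}\right) a + H a\right) + H = \left(- 12 a + H a\right) + H = H - 12 a + H a$)
$L{\left(-7,0 \right)} Z{\left(-5,58 \right)} = \left(-4 - 7\right)^{2} \left(58 - -60 + 58 \left(-5\right)\right) = \left(-11\right)^{2} \left(58 + 60 - 290\right) = 121 \left(-172\right) = -20812$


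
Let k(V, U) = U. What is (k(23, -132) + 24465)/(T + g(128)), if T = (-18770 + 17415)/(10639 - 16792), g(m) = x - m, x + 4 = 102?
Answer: -149720949/183235 ≈ -817.10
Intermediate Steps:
x = 98 (x = -4 + 102 = 98)
g(m) = 98 - m
T = 1355/6153 (T = -1355/(-6153) = -1355*(-1/6153) = 1355/6153 ≈ 0.22022)
(k(23, -132) + 24465)/(T + g(128)) = (-132 + 24465)/(1355/6153 + (98 - 1*128)) = 24333/(1355/6153 + (98 - 128)) = 24333/(1355/6153 - 30) = 24333/(-183235/6153) = 24333*(-6153/183235) = -149720949/183235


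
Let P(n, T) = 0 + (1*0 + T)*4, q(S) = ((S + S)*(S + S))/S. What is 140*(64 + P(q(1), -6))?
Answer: 5600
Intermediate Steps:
q(S) = 4*S (q(S) = ((2*S)*(2*S))/S = (4*S**2)/S = 4*S)
P(n, T) = 4*T (P(n, T) = 0 + (0 + T)*4 = 0 + T*4 = 0 + 4*T = 4*T)
140*(64 + P(q(1), -6)) = 140*(64 + 4*(-6)) = 140*(64 - 24) = 140*40 = 5600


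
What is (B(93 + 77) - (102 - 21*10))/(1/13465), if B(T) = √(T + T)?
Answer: 1454220 + 26930*√85 ≈ 1.7025e+6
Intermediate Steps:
B(T) = √2*√T (B(T) = √(2*T) = √2*√T)
(B(93 + 77) - (102 - 21*10))/(1/13465) = (√2*√(93 + 77) - (102 - 21*10))/(1/13465) = (√2*√170 - (102 - 210))/(1/13465) = (2*√85 - 1*(-108))*13465 = (2*√85 + 108)*13465 = (108 + 2*√85)*13465 = 1454220 + 26930*√85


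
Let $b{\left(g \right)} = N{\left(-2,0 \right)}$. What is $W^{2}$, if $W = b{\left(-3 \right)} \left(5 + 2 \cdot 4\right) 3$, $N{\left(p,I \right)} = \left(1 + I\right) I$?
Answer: $0$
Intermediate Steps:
$N{\left(p,I \right)} = I \left(1 + I\right)$
$b{\left(g \right)} = 0$ ($b{\left(g \right)} = 0 \left(1 + 0\right) = 0 \cdot 1 = 0$)
$W = 0$ ($W = 0 \left(5 + 2 \cdot 4\right) 3 = 0 \left(5 + 8\right) 3 = 0 \cdot 13 \cdot 3 = 0 \cdot 3 = 0$)
$W^{2} = 0^{2} = 0$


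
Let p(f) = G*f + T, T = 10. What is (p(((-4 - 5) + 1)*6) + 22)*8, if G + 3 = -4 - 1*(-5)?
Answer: 1024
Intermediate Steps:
G = -2 (G = -3 + (-4 - 1*(-5)) = -3 + (-4 + 5) = -3 + 1 = -2)
p(f) = 10 - 2*f (p(f) = -2*f + 10 = 10 - 2*f)
(p(((-4 - 5) + 1)*6) + 22)*8 = ((10 - 2*((-4 - 5) + 1)*6) + 22)*8 = ((10 - 2*(-9 + 1)*6) + 22)*8 = ((10 - (-16)*6) + 22)*8 = ((10 - 2*(-48)) + 22)*8 = ((10 + 96) + 22)*8 = (106 + 22)*8 = 128*8 = 1024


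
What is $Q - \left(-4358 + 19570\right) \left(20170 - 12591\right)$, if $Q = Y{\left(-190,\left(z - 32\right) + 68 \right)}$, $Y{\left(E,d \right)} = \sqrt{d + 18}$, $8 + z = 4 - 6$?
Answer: $-115291748 + 2 \sqrt{11} \approx -1.1529 \cdot 10^{8}$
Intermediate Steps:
$z = -10$ ($z = -8 + \left(4 - 6\right) = -8 - 2 = -10$)
$Y{\left(E,d \right)} = \sqrt{18 + d}$
$Q = 2 \sqrt{11}$ ($Q = \sqrt{18 + \left(\left(-10 - 32\right) + 68\right)} = \sqrt{18 + \left(-42 + 68\right)} = \sqrt{18 + 26} = \sqrt{44} = 2 \sqrt{11} \approx 6.6332$)
$Q - \left(-4358 + 19570\right) \left(20170 - 12591\right) = 2 \sqrt{11} - \left(-4358 + 19570\right) \left(20170 - 12591\right) = 2 \sqrt{11} - 15212 \cdot 7579 = 2 \sqrt{11} - 115291748 = -115291748 + 2 \sqrt{11}$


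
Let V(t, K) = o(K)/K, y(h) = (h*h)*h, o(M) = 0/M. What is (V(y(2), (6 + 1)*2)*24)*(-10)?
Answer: 0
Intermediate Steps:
o(M) = 0
y(h) = h³ (y(h) = h²*h = h³)
V(t, K) = 0 (V(t, K) = 0/K = 0)
(V(y(2), (6 + 1)*2)*24)*(-10) = (0*24)*(-10) = 0*(-10) = 0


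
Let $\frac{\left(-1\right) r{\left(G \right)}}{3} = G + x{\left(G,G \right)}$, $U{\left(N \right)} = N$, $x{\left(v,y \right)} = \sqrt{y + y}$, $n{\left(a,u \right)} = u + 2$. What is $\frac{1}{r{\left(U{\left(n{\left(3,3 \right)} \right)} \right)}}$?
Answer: $- \frac{1}{9} + \frac{\sqrt{10}}{45} \approx -0.040838$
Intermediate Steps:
$n{\left(a,u \right)} = 2 + u$
$x{\left(v,y \right)} = \sqrt{2} \sqrt{y}$ ($x{\left(v,y \right)} = \sqrt{2 y} = \sqrt{2} \sqrt{y}$)
$r{\left(G \right)} = - 3 G - 3 \sqrt{2} \sqrt{G}$ ($r{\left(G \right)} = - 3 \left(G + \sqrt{2} \sqrt{G}\right) = - 3 G - 3 \sqrt{2} \sqrt{G}$)
$\frac{1}{r{\left(U{\left(n{\left(3,3 \right)} \right)} \right)}} = \frac{1}{- 3 \left(2 + 3\right) - 3 \sqrt{2} \sqrt{2 + 3}} = \frac{1}{\left(-3\right) 5 - 3 \sqrt{2} \sqrt{5}} = \frac{1}{-15 - 3 \sqrt{10}}$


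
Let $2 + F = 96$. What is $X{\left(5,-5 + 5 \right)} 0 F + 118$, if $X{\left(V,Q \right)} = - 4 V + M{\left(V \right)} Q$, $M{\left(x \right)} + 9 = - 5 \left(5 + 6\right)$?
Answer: $118$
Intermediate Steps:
$M{\left(x \right)} = -64$ ($M{\left(x \right)} = -9 - 5 \left(5 + 6\right) = -9 - 55 = -64$)
$F = 94$ ($F = -2 + 96 = 94$)
$X{\left(V,Q \right)} = - 64 Q - 4 V$ ($X{\left(V,Q \right)} = - 4 V - 64 Q = - 64 Q - 4 V$)
$X{\left(5,-5 + 5 \right)} 0 F + 118 = \left(- 64 \left(-5 + 5\right) - 20\right) 0 \cdot 94 + 118 = \left(\left(-64\right) 0 - 20\right) 0 \cdot 94 + 118 = \left(0 - 20\right) 0 \cdot 94 + 118 = \left(-20\right) 0 \cdot 94 + 118 = 0 \cdot 94 + 118 = 0 + 118 = 118$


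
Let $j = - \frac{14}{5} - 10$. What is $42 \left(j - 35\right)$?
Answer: $- \frac{10038}{5} \approx -2007.6$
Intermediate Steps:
$j = - \frac{64}{5}$ ($j = \left(-14\right) \frac{1}{5} - 10 = - \frac{14}{5} - 10 = - \frac{64}{5} \approx -12.8$)
$42 \left(j - 35\right) = 42 \left(- \frac{64}{5} - 35\right) = 42 \left(- \frac{239}{5}\right) = - \frac{10038}{5}$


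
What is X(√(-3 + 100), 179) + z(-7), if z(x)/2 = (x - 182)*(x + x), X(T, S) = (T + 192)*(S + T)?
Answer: 39757 + 371*√97 ≈ 43411.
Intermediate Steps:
X(T, S) = (192 + T)*(S + T)
z(x) = 4*x*(-182 + x) (z(x) = 2*((x - 182)*(x + x)) = 2*((-182 + x)*(2*x)) = 2*(2*x*(-182 + x)) = 4*x*(-182 + x))
X(√(-3 + 100), 179) + z(-7) = ((√(-3 + 100))² + 192*179 + 192*√(-3 + 100) + 179*√(-3 + 100)) + 4*(-7)*(-182 - 7) = ((√97)² + 34368 + 192*√97 + 179*√97) + 4*(-7)*(-189) = (97 + 34368 + 192*√97 + 179*√97) + 5292 = (34465 + 371*√97) + 5292 = 39757 + 371*√97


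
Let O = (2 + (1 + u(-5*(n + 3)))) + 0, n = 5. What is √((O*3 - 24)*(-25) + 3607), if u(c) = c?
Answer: √6982 ≈ 83.558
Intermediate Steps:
O = -37 (O = (2 + (1 - 5*(5 + 3))) + 0 = (2 + (1 - 5*8)) + 0 = (2 + (1 - 40)) + 0 = (2 - 39) + 0 = -37 + 0 = -37)
√((O*3 - 24)*(-25) + 3607) = √((-37*3 - 24)*(-25) + 3607) = √((-111 - 24)*(-25) + 3607) = √(-135*(-25) + 3607) = √(3375 + 3607) = √6982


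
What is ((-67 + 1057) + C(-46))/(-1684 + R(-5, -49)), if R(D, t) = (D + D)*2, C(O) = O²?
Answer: -1553/852 ≈ -1.8228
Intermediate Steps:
R(D, t) = 4*D (R(D, t) = (2*D)*2 = 4*D)
((-67 + 1057) + C(-46))/(-1684 + R(-5, -49)) = ((-67 + 1057) + (-46)²)/(-1684 + 4*(-5)) = (990 + 2116)/(-1684 - 20) = 3106/(-1704) = 3106*(-1/1704) = -1553/852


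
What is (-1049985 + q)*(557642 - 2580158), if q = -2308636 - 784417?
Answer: 8379360643608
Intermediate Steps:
q = -3093053
(-1049985 + q)*(557642 - 2580158) = (-1049985 - 3093053)*(557642 - 2580158) = -4143038*(-2022516) = 8379360643608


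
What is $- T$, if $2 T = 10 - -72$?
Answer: $-41$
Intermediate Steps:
$T = 41$ ($T = \frac{10 - -72}{2} = \frac{10 + 72}{2} = \frac{1}{2} \cdot 82 = 41$)
$- T = \left(-1\right) 41 = -41$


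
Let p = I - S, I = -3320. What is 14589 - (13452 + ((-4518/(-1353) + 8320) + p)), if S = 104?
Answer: -1696815/451 ≈ -3762.3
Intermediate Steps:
p = -3424 (p = -3320 - 1*104 = -3320 - 104 = -3424)
14589 - (13452 + ((-4518/(-1353) + 8320) + p)) = 14589 - (13452 + ((-4518/(-1353) + 8320) - 3424)) = 14589 - (13452 + ((-4518*(-1/1353) + 8320) - 3424)) = 14589 - (13452 + ((1506/451 + 8320) - 3424)) = 14589 - (13452 + (3753826/451 - 3424)) = 14589 - (13452 + 2209602/451) = 14589 - 1*8276454/451 = 14589 - 8276454/451 = -1696815/451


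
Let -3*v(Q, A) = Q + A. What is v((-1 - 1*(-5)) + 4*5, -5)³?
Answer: -6859/27 ≈ -254.04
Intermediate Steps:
v(Q, A) = -A/3 - Q/3 (v(Q, A) = -(Q + A)/3 = -(A + Q)/3 = -A/3 - Q/3)
v((-1 - 1*(-5)) + 4*5, -5)³ = (-⅓*(-5) - ((-1 - 1*(-5)) + 4*5)/3)³ = (5/3 - ((-1 + 5) + 20)/3)³ = (5/3 - (4 + 20)/3)³ = (5/3 - ⅓*24)³ = (5/3 - 8)³ = (-19/3)³ = -6859/27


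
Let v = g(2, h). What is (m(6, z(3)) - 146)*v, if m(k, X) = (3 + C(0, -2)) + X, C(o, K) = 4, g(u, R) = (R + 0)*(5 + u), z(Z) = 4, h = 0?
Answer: 0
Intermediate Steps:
g(u, R) = R*(5 + u)
m(k, X) = 7 + X (m(k, X) = (3 + 4) + X = 7 + X)
v = 0 (v = 0*(5 + 2) = 0*7 = 0)
(m(6, z(3)) - 146)*v = ((7 + 4) - 146)*0 = (11 - 146)*0 = -135*0 = 0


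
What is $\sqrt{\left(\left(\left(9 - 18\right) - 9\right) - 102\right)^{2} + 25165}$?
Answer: $\sqrt{39565} \approx 198.91$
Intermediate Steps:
$\sqrt{\left(\left(\left(9 - 18\right) - 9\right) - 102\right)^{2} + 25165} = \sqrt{\left(\left(-9 - 9\right) - 102\right)^{2} + 25165} = \sqrt{\left(-18 - 102\right)^{2} + 25165} = \sqrt{\left(-120\right)^{2} + 25165} = \sqrt{14400 + 25165} = \sqrt{39565}$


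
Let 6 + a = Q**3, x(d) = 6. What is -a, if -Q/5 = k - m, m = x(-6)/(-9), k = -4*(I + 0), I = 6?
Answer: -42874838/27 ≈ -1.5880e+6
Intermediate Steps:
k = -24 (k = -4*(6 + 0) = -4*6 = -24)
m = -2/3 (m = 6/(-9) = 6*(-1/9) = -2/3 ≈ -0.66667)
Q = 350/3 (Q = -5*(-24 - 1*(-2/3)) = -5*(-24 + 2/3) = -5*(-70/3) = 350/3 ≈ 116.67)
a = 42874838/27 (a = -6 + (350/3)**3 = -6 + 42875000/27 = 42874838/27 ≈ 1.5880e+6)
-a = -1*42874838/27 = -42874838/27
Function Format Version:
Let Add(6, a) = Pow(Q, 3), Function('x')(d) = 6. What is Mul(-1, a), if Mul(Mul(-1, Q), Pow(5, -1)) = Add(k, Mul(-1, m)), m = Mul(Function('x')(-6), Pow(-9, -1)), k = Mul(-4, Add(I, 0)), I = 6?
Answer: Rational(-42874838, 27) ≈ -1.5880e+6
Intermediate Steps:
k = -24 (k = Mul(-4, Add(6, 0)) = Mul(-4, 6) = -24)
m = Rational(-2, 3) (m = Mul(6, Pow(-9, -1)) = Mul(6, Rational(-1, 9)) = Rational(-2, 3) ≈ -0.66667)
Q = Rational(350, 3) (Q = Mul(-5, Add(-24, Mul(-1, Rational(-2, 3)))) = Mul(-5, Add(-24, Rational(2, 3))) = Mul(-5, Rational(-70, 3)) = Rational(350, 3) ≈ 116.67)
a = Rational(42874838, 27) (a = Add(-6, Pow(Rational(350, 3), 3)) = Add(-6, Rational(42875000, 27)) = Rational(42874838, 27) ≈ 1.5880e+6)
Mul(-1, a) = Mul(-1, Rational(42874838, 27)) = Rational(-42874838, 27)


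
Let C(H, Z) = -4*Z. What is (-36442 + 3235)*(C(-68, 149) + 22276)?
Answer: -719927760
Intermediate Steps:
(-36442 + 3235)*(C(-68, 149) + 22276) = (-36442 + 3235)*(-4*149 + 22276) = -33207*(-596 + 22276) = -33207*21680 = -719927760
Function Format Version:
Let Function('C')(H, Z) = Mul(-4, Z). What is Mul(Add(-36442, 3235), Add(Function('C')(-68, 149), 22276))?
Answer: -719927760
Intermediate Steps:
Mul(Add(-36442, 3235), Add(Function('C')(-68, 149), 22276)) = Mul(Add(-36442, 3235), Add(Mul(-4, 149), 22276)) = Mul(-33207, Add(-596, 22276)) = Mul(-33207, 21680) = -719927760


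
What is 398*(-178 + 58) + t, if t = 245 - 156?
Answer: -47671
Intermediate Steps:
t = 89
398*(-178 + 58) + t = 398*(-178 + 58) + 89 = 398*(-120) + 89 = -47760 + 89 = -47671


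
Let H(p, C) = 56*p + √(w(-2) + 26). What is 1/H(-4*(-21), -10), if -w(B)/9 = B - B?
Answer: 2352/11063795 - √26/22127590 ≈ 0.00021235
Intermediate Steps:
w(B) = 0 (w(B) = -9*(B - B) = -9*0 = 0)
H(p, C) = √26 + 56*p (H(p, C) = 56*p + √(0 + 26) = 56*p + √26 = √26 + 56*p)
1/H(-4*(-21), -10) = 1/(√26 + 56*(-4*(-21))) = 1/(√26 + 56*84) = 1/(√26 + 4704) = 1/(4704 + √26)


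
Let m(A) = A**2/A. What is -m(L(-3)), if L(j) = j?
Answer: 3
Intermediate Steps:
m(A) = A
-m(L(-3)) = -1*(-3) = 3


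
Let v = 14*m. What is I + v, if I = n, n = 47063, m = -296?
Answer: 42919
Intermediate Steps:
v = -4144 (v = 14*(-296) = -4144)
I = 47063
I + v = 47063 - 4144 = 42919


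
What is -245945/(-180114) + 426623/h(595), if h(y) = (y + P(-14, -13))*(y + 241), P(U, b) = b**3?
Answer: 3826461773/3654873288 ≈ 1.0469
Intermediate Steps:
h(y) = (-2197 + y)*(241 + y) (h(y) = (y + (-13)**3)*(y + 241) = (y - 2197)*(241 + y) = (-2197 + y)*(241 + y))
-245945/(-180114) + 426623/h(595) = -245945/(-180114) + 426623/(-529477 + 595**2 - 1956*595) = -245945*(-1/180114) + 426623/(-529477 + 354025 - 1163820) = 245945/180114 + 426623/(-1339272) = 245945/180114 + 426623*(-1/1339272) = 245945/180114 - 426623/1339272 = 3826461773/3654873288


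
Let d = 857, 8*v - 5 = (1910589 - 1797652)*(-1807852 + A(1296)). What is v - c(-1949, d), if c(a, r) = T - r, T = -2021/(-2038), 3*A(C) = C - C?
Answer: -208052668585881/8152 ≈ -2.5522e+10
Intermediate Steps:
A(C) = 0 (A(C) = (C - C)/3 = (1/3)*0 = 0)
T = 2021/2038 (T = -2021*(-1/2038) = 2021/2038 ≈ 0.99166)
v = -204173381319/8 (v = 5/8 + ((1910589 - 1797652)*(-1807852 + 0))/8 = 5/8 + (112937*(-1807852))/8 = 5/8 + (1/8)*(-204173381324) = 5/8 - 51043345331/2 = -204173381319/8 ≈ -2.5522e+10)
c(a, r) = 2021/2038 - r
v - c(-1949, d) = -204173381319/8 - (2021/2038 - 1*857) = -204173381319/8 - (2021/2038 - 857) = -204173381319/8 - 1*(-1744545/2038) = -204173381319/8 + 1744545/2038 = -208052668585881/8152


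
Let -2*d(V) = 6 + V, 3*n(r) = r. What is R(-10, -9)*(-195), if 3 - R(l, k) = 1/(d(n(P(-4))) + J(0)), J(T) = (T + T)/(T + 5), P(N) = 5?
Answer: -14625/23 ≈ -635.87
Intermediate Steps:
n(r) = r/3
J(T) = 2*T/(5 + T) (J(T) = (2*T)/(5 + T) = 2*T/(5 + T))
d(V) = -3 - V/2 (d(V) = -(6 + V)/2 = -3 - V/2)
R(l, k) = 75/23 (R(l, k) = 3 - 1/((-3 - 5/6) + 2*0/(5 + 0)) = 3 - 1/((-3 - 1/2*5/3) + 2*0/5) = 3 - 1/((-3 - 5/6) + 2*0*(1/5)) = 3 - 1/(-23/6 + 0) = 3 - 1/(-23/6) = 3 - 1*(-6/23) = 3 + 6/23 = 75/23)
R(-10, -9)*(-195) = (75/23)*(-195) = -14625/23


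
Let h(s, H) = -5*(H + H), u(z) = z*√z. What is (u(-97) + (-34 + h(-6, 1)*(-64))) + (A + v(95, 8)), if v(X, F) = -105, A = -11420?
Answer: -10919 - 97*I*√97 ≈ -10919.0 - 955.34*I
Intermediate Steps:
u(z) = z^(3/2)
h(s, H) = -10*H
(u(-97) + (-34 + h(-6, 1)*(-64))) + (A + v(95, 8)) = ((-97)^(3/2) + (-34 - 10*1*(-64))) + (-11420 - 105) = (-97*I*√97 + (-34 - 10*(-64))) - 11525 = (-97*I*√97 + (-34 + 640)) - 11525 = (-97*I*√97 + 606) - 11525 = (606 - 97*I*√97) - 11525 = -10919 - 97*I*√97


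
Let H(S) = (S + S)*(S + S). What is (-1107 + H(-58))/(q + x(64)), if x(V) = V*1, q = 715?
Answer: 12349/779 ≈ 15.852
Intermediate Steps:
x(V) = V
H(S) = 4*S**2 (H(S) = (2*S)*(2*S) = 4*S**2)
(-1107 + H(-58))/(q + x(64)) = (-1107 + 4*(-58)**2)/(715 + 64) = (-1107 + 4*3364)/779 = (-1107 + 13456)*(1/779) = 12349*(1/779) = 12349/779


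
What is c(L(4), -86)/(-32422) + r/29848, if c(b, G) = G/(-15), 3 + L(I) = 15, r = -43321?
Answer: -18846931/12983880 ≈ -1.4516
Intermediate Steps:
L(I) = 12 (L(I) = -3 + 15 = 12)
c(b, G) = -G/15 (c(b, G) = G*(-1/15) = -G/15)
c(L(4), -86)/(-32422) + r/29848 = -1/15*(-86)/(-32422) - 43321/29848 = (86/15)*(-1/32422) - 43321*1/29848 = -1/5655 - 43321/29848 = -18846931/12983880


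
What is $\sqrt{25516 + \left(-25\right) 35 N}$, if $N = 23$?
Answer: $3 \sqrt{599} \approx 73.423$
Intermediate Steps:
$\sqrt{25516 + \left(-25\right) 35 N} = \sqrt{25516 + \left(-25\right) 35 \cdot 23} = \sqrt{25516 - 20125} = \sqrt{5391} = 3 \sqrt{599}$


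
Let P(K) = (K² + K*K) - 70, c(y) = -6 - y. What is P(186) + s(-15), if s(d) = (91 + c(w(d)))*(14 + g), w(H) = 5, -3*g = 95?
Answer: 203126/3 ≈ 67709.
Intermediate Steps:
g = -95/3 (g = -⅓*95 = -95/3 ≈ -31.667)
P(K) = -70 + 2*K² (P(K) = (K² + K²) - 70 = 2*K² - 70 = -70 + 2*K²)
s(d) = -4240/3 (s(d) = (91 + (-6 - 1*5))*(14 - 95/3) = (91 + (-6 - 5))*(-53/3) = (91 - 11)*(-53/3) = 80*(-53/3) = -4240/3)
P(186) + s(-15) = (-70 + 2*186²) - 4240/3 = (-70 + 2*34596) - 4240/3 = (-70 + 69192) - 4240/3 = 69122 - 4240/3 = 203126/3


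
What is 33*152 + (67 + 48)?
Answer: 5131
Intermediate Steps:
33*152 + (67 + 48) = 5016 + 115 = 5131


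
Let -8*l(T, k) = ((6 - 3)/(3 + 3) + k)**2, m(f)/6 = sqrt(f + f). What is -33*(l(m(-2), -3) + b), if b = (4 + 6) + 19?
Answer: -29799/32 ≈ -931.22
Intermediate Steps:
b = 29 (b = 10 + 19 = 29)
m(f) = 6*sqrt(2)*sqrt(f) (m(f) = 6*sqrt(f + f) = 6*sqrt(2*f) = 6*(sqrt(2)*sqrt(f)) = 6*sqrt(2)*sqrt(f))
l(T, k) = -(1/2 + k)**2/8 (l(T, k) = -((6 - 3)/(3 + 3) + k)**2/8 = -(3/6 + k)**2/8 = -(3*(1/6) + k)**2/8 = -(1/2 + k)**2/8)
-33*(l(m(-2), -3) + b) = -33*(-(1 + 2*(-3))**2/32 + 29) = -33*(-(1 - 6)**2/32 + 29) = -33*(-1/32*(-5)**2 + 29) = -33*(-1/32*25 + 29) = -33*(-25/32 + 29) = -33*903/32 = -29799/32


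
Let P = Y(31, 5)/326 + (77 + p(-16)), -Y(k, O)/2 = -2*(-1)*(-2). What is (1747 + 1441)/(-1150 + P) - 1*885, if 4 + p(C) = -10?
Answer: -157321289/177177 ≈ -887.93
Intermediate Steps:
p(C) = -14 (p(C) = -4 - 10 = -14)
Y(k, O) = 8 (Y(k, O) = -2*(-2*(-1))*(-2) = -4*(-2) = -2*(-4) = 8)
P = 10273/163 (P = 8/326 + (77 - 14) = 8*(1/326) + 63 = 4/163 + 63 = 10273/163 ≈ 63.025)
(1747 + 1441)/(-1150 + P) - 1*885 = (1747 + 1441)/(-1150 + 10273/163) - 1*885 = 3188/(-177177/163) - 885 = 3188*(-163/177177) - 885 = -519644/177177 - 885 = -157321289/177177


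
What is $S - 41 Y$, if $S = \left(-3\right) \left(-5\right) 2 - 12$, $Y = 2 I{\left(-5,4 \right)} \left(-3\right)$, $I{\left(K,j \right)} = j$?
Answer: $1002$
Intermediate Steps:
$Y = -24$ ($Y = 2 \cdot 4 \left(-3\right) = 8 \left(-3\right) = -24$)
$S = 18$ ($S = 15 \cdot 2 - 12 = 30 - 12 = 18$)
$S - 41 Y = 18 - -984 = 18 + 984 = 1002$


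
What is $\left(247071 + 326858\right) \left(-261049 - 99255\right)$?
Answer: $-206788914416$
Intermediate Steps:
$\left(247071 + 326858\right) \left(-261049 - 99255\right) = 573929 \left(-360304\right) = -206788914416$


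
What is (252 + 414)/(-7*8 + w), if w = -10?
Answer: -111/11 ≈ -10.091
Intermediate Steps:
(252 + 414)/(-7*8 + w) = (252 + 414)/(-7*8 - 10) = 666/(-56 - 10) = 666/(-66) = 666*(-1/66) = -111/11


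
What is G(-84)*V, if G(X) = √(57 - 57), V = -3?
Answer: 0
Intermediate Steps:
G(X) = 0 (G(X) = √0 = 0)
G(-84)*V = 0*(-3) = 0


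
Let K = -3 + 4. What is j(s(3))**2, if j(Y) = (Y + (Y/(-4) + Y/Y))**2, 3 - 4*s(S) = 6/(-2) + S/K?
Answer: 390625/65536 ≈ 5.9605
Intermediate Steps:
K = 1
s(S) = 3/2 - S/4 (s(S) = 3/4 - (6/(-2) + S/1)/4 = 3/4 - (6*(-1/2) + S*1)/4 = 3/4 - (-3 + S)/4 = 3/4 + (3/4 - S/4) = 3/2 - S/4)
j(Y) = (1 + 3*Y/4)**2 (j(Y) = (Y + (Y*(-1/4) + 1))**2 = (Y + (-Y/4 + 1))**2 = (Y + (1 - Y/4))**2 = (1 + 3*Y/4)**2)
j(s(3))**2 = ((4 + 3*(3/2 - 1/4*3))**2/16)**2 = ((4 + 3*(3/2 - 3/4))**2/16)**2 = ((4 + 3*(3/4))**2/16)**2 = ((4 + 9/4)**2/16)**2 = ((25/4)**2/16)**2 = ((1/16)*(625/16))**2 = (625/256)**2 = 390625/65536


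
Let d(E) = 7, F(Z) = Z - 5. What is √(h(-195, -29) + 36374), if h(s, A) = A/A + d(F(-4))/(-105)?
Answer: 2*√2046090/15 ≈ 190.72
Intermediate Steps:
F(Z) = -5 + Z
h(s, A) = 14/15 (h(s, A) = A/A + 7/(-105) = 1 + 7*(-1/105) = 1 - 1/15 = 14/15)
√(h(-195, -29) + 36374) = √(14/15 + 36374) = √(545624/15) = 2*√2046090/15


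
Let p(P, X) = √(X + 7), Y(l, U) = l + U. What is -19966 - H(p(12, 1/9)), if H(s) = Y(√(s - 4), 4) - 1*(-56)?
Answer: -20026 - 2*I*√3/3 ≈ -20026.0 - 1.1547*I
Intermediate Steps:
Y(l, U) = U + l
p(P, X) = √(7 + X)
H(s) = 60 + √(-4 + s) (H(s) = (4 + √(s - 4)) - 1*(-56) = (4 + √(-4 + s)) + 56 = 60 + √(-4 + s))
-19966 - H(p(12, 1/9)) = -19966 - (60 + √(-4 + √(7 + 1/9))) = -19966 - (60 + √(-4 + √(7 + ⅑))) = -19966 - (60 + √(-4 + √(64/9))) = -19966 - (60 + √(-4 + 8/3)) = -19966 - (60 + √(-4/3)) = -19966 - (60 + 2*I*√3/3) = -19966 + (-60 - 2*I*√3/3) = -20026 - 2*I*√3/3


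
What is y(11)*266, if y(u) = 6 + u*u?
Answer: 33782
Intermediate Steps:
y(u) = 6 + u²
y(11)*266 = (6 + 11²)*266 = (6 + 121)*266 = 127*266 = 33782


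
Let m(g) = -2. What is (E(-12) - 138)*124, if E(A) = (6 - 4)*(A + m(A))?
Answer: -20584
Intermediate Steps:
E(A) = -4 + 2*A (E(A) = (6 - 4)*(A - 2) = 2*(-2 + A) = -4 + 2*A)
(E(-12) - 138)*124 = ((-4 + 2*(-12)) - 138)*124 = ((-4 - 24) - 138)*124 = (-28 - 138)*124 = -166*124 = -20584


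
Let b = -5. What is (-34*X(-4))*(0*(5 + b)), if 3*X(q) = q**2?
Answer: 0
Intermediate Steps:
X(q) = q**2/3
(-34*X(-4))*(0*(5 + b)) = (-34*(-4)**2/3)*(0*(5 - 5)) = (-34*16/3)*(0*0) = -34*16/3*0 = -544/3*0 = 0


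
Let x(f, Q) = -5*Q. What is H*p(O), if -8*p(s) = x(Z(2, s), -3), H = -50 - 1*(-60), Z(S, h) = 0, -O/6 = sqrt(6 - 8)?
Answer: -75/4 ≈ -18.750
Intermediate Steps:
O = -6*I*sqrt(2) (O = -6*sqrt(6 - 8) = -6*I*sqrt(2) ≈ -8.4853*I)
H = 10 (H = -50 + 60 = 10)
p(s) = -15/8 (p(s) = -(-5)*(-3)/8 = -1/8*15 = -15/8)
H*p(O) = 10*(-15/8) = -75/4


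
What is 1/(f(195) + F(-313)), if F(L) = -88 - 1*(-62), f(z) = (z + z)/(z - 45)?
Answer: -5/117 ≈ -0.042735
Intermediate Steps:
f(z) = 2*z/(-45 + z) (f(z) = (2*z)/(-45 + z) = 2*z/(-45 + z))
F(L) = -26 (F(L) = -88 + 62 = -26)
1/(f(195) + F(-313)) = 1/(2*195/(-45 + 195) - 26) = 1/(2*195/150 - 26) = 1/(2*195*(1/150) - 26) = 1/(13/5 - 26) = 1/(-117/5) = -5/117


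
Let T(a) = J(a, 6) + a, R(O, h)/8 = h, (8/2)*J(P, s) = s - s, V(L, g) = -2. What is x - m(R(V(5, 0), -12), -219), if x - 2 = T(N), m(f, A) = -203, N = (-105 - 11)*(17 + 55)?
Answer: -8147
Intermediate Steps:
J(P, s) = 0 (J(P, s) = (s - s)/4 = (1/4)*0 = 0)
R(O, h) = 8*h
N = -8352 (N = -116*72 = -8352)
T(a) = a (T(a) = 0 + a = a)
x = -8350 (x = 2 - 8352 = -8350)
x - m(R(V(5, 0), -12), -219) = -8350 - 1*(-203) = -8350 + 203 = -8147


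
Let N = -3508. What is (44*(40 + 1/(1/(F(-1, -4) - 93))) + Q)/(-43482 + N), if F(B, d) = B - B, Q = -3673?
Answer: 1201/9398 ≈ 0.12779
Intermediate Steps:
F(B, d) = 0
(44*(40 + 1/(1/(F(-1, -4) - 93))) + Q)/(-43482 + N) = (44*(40 + 1/(1/(0 - 93))) - 3673)/(-43482 - 3508) = (44*(40 + 1/(1/(-93))) - 3673)/(-46990) = (44*(40 + 1/(-1/93)) - 3673)*(-1/46990) = (44*(40 - 93) - 3673)*(-1/46990) = (44*(-53) - 3673)*(-1/46990) = (-2332 - 3673)*(-1/46990) = -6005*(-1/46990) = 1201/9398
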